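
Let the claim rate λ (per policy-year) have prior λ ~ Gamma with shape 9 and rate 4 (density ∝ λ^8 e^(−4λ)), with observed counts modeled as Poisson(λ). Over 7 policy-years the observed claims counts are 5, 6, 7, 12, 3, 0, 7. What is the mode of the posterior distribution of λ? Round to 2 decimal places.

λ̂_MAP = 4.36

Σxᵢ = 5+6+7+12+3+0+7 = 40, with n = 7.
Posterior ∝ λ^8e^(−4λ) · λ^40e^(−7λ) = λ^48e^(−11λ), i.e. Gamma(shape=49, rate=11).
The mode of a Gamma(a, b) with a ≥ 1 (shape–rate) is (a−1)/b = 48/11 ≈ 4.36.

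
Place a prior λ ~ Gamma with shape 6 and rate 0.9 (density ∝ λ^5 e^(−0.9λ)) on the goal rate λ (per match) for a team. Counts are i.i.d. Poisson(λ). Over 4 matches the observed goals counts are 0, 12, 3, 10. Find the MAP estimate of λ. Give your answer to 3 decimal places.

λ̂_MAP = 6.122

Σxᵢ = 0+12+3+10 = 25, with n = 4.
Posterior ∝ λ^5e^(−0.9λ) · λ^25e^(−4λ) = λ^30e^(−4.9λ), i.e. Gamma(shape=31, rate=4.9).
The mode of a Gamma(a, b) with a ≥ 1 (shape–rate) is (a−1)/b = 30/4.9 ≈ 6.122.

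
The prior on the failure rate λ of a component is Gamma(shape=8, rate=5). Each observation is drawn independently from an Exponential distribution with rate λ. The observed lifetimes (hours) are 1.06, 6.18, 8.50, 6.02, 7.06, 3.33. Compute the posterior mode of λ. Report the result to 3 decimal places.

λ̂_MAP = 0.350

The Exponential(rate=λ) likelihood is ∝ λ^n e^(−λΣtᵢ). Here n = 6 and Σtᵢ = 1.06 + 6.18 + 8.50 + 6.02 + 7.06 + 3.33 = 32.15.
Posterior ∝ λ^7e^(−5λ) · λ^6e^(−32.15λ) = λ^13e^(−37.15λ), i.e. Gamma(14, 37.15).
Mode = (a−1)/b = 13/37.15 ≈ 0.350.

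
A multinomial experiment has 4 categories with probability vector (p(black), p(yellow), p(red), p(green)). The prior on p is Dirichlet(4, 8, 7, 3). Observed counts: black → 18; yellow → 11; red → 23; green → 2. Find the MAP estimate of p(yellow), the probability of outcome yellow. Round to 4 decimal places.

MAP estimate of p(yellow) = 0.2500

The posterior is Dirichlet(αᵢ + nᵢ) = Dirichlet(22, 19, 30, 5).
For a Dirichlet(a₁,…,a_K) with all aᵢ > 1, the mode has j-th component (aⱼ − 1)/(Σaᵢ − K).
Here Σaᵢ = 76 and K = 4, so p(yellow) = (19 − 1)/(76 − 4) = 18/72 ≈ 0.2500.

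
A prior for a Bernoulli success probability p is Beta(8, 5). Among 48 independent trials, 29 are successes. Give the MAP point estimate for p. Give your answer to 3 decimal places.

p̂_MAP = 0.610

Prior: Beta(8, 5).
Data: 29 successes in 48 trials. The binomial likelihood contributes p^29(1−p)^19, so the posterior is Beta(8+29, 5+19) = Beta(37, 24).
For Beta(a, b) with a, b > 1 the mode is (a−1)/(a+b−2) = 36/59 ≈ 0.610.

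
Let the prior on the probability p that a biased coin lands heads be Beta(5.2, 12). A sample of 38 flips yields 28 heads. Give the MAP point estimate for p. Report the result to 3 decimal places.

p̂_MAP = 0.605

Prior: Beta(5.2, 12).
Data: 28 successes in 38 trials. The binomial likelihood contributes p^28(1−p)^10, so the posterior is Beta(5.2+28, 12+10) = Beta(33.2, 22).
For Beta(a, b) with a, b > 1 the mode is (a−1)/(a+b−2) = 32.2/53.2 ≈ 0.605.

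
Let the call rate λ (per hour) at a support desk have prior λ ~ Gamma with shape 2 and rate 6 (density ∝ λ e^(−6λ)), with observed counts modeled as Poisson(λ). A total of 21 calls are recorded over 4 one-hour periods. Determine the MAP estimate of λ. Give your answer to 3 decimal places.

λ̂_MAP = 2.200

Σxᵢ = 21, n = 4.
Posterior ∝ λe^(−6λ) · λ^21e^(−4λ) = λ^22e^(−10λ), i.e. Gamma(shape=23, rate=10).
The mode of a Gamma(a, b) with a ≥ 1 (shape–rate) is (a−1)/b = 22/10 ≈ 2.200.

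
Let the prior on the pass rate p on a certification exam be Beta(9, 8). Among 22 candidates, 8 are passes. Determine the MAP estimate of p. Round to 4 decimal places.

Prior: Beta(9, 8).
Data: 8 successes in 22 trials. The binomial likelihood contributes p^8(1−p)^14, so the posterior is Beta(9+8, 8+14) = Beta(17, 22).
For Beta(a, b) with a, b > 1 the mode is (a−1)/(a+b−2) = 16/37 ≈ 0.4324.

p̂_MAP = 0.4324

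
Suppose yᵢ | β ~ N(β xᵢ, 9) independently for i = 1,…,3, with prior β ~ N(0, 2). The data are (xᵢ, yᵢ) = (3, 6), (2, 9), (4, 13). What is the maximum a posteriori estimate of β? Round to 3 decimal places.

log p(β | y) = −Σ(yᵢ − βxᵢ)²/(2·9) − β²/(2·2) + const.
Setting the derivative to zero: Σxᵢ(yᵢ − βxᵢ)/9 − β/2 = 0, so β = Σxᵢyᵢ / (Σxᵢ² + σ²/τ²).
Σxᵢyᵢ = 3·6 + 2·9 + 4·13 = 88; Σxᵢ² = 29; σ²/τ² = 4.5.
β̂_MAP = 88 / (29 + 4.5) = 88/33.5 ≈ 2.627.

β̂_MAP = 2.627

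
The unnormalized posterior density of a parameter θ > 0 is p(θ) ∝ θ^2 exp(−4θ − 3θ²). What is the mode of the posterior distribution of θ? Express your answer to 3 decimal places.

ℓ'(θ) = 2/θ − 4 − 6θ. Setting this to zero and multiplying by θ: 6θ² + 4θ − 2 = 0.
θ = (−4 + √(4² + 4·6·2)) / (2·6) = (−4 + √64) / 12 = (−4 + 8)/12 = 1/3.
ℓ''(θ) = −2/θ² − 6 < 0, confirming a maximum.

θ̂_MAP = 0.333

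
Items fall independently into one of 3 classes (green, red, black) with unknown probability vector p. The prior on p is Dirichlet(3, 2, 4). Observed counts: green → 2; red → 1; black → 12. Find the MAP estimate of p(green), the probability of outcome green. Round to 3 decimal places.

MAP estimate of p(green) = 0.190

The posterior is Dirichlet(αᵢ + nᵢ) = Dirichlet(5, 3, 16).
For a Dirichlet(a₁,…,a_K) with all aᵢ > 1, the mode has j-th component (aⱼ − 1)/(Σaᵢ − K).
Here Σaᵢ = 24 and K = 3, so p(green) = (5 − 1)/(24 − 3) = 4/21 ≈ 0.190.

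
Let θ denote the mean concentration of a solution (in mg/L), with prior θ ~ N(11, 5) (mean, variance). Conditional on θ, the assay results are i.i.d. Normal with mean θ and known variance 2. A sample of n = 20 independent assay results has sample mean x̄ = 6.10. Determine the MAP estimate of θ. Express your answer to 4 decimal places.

θ̂_MAP = 6.1961

n = 20, x̄ = 6.10.
For a Normal prior and Normal likelihood with known variance, the posterior is Normal; its mode equals its mean, the precision-weighted average.
Prior precision 1/σ₀² = 1/5 = 0.2; data precision n/σ² = 20/2 = 10.
θ̂ = (0.2·11 + 10·6.1) / (0.2 + 10) = 63.2/10.2 = 316/51 ≈ 6.1961.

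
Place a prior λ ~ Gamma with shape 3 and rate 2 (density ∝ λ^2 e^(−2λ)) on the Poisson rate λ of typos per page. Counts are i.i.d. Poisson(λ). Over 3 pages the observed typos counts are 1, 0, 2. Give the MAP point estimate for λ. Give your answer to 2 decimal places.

λ̂_MAP = 1.00

Σxᵢ = 1+0+2 = 3, with n = 3.
Posterior ∝ λ^2e^(−2λ) · λ^3e^(−3λ) = λ^5e^(−5λ), i.e. Gamma(shape=6, rate=5).
The mode of a Gamma(a, b) with a ≥ 1 (shape–rate) is (a−1)/b = 5/5 ≈ 1.00.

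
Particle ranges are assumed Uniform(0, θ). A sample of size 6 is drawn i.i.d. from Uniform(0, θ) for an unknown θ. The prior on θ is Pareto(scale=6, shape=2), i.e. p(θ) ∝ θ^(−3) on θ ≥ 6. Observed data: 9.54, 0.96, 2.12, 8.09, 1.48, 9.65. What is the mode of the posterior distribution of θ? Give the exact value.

The Uniform(0, θ) likelihood is θ^(−n) for θ ≥ max(xᵢ), zero otherwise. Here max(xᵢ) = 9.65.
Posterior ∝ θ^(−3) · θ^(−6) = θ^(−9) on θ ≥ max(6, 9.65) = 9.65.
This density is strictly decreasing in θ, so the posterior mode lies at the lower boundary of the support.

θ̂_MAP = 9.65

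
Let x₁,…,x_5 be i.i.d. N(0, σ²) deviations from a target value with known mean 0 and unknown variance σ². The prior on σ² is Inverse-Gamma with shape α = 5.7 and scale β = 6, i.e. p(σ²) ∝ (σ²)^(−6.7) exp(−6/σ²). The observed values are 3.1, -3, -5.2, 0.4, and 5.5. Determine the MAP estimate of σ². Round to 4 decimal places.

σ̂²_MAP = 4.7859

Sum of squared deviations about the known mean: SS = (3.1−0)² + (-3−0)² + (-5.2−0)² + (0.4−0)² + (5.5−0)² = 76.06.
The Normal likelihood contributes (σ²)^(−n/2) exp(−SS/(2σ²)), so the posterior is Inverse-Gamma(α + n/2, β + SS/2) = Inverse-Gamma(8.2, 44.03).
The mode of Inverse-Gamma(a, b) is b/(a+1) = 44.03/9.2 ≈ 4.7859.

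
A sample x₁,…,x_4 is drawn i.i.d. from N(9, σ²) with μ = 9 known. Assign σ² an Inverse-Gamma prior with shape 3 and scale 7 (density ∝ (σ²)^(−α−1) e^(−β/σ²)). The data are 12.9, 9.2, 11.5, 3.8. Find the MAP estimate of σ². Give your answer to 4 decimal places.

σ̂²_MAP = 5.2117

Sum of squared deviations about the known mean: SS = (12.9−9)² + (9.2−9)² + (11.5−9)² + (3.8−9)² = 48.54.
The Normal likelihood contributes (σ²)^(−n/2) exp(−SS/(2σ²)), so the posterior is Inverse-Gamma(α + n/2, β + SS/2) = Inverse-Gamma(5, 31.27).
The mode of Inverse-Gamma(a, b) is b/(a+1) = 31.27/6 ≈ 5.2117.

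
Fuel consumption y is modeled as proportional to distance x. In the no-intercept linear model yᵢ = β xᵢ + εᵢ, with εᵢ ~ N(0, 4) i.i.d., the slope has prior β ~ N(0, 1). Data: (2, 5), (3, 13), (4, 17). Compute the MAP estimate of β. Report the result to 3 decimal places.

β̂_MAP = 3.545

log p(β | y) = −Σ(yᵢ − βxᵢ)²/(2·4) − β²/(2·1) + const.
Setting the derivative to zero: Σxᵢ(yᵢ − βxᵢ)/4 − β/1 = 0, so β = Σxᵢyᵢ / (Σxᵢ² + σ²/τ²).
Σxᵢyᵢ = 2·5 + 3·13 + 4·17 = 117; Σxᵢ² = 29; σ²/τ² = 4.
β̂_MAP = 117 / (29 + 4) = 117/33 ≈ 3.545.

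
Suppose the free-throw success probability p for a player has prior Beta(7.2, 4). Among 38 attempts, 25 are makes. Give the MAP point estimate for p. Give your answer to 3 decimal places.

p̂_MAP = 0.661

Prior: Beta(7.2, 4).
Data: 25 successes in 38 trials. The binomial likelihood contributes p^25(1−p)^13, so the posterior is Beta(7.2+25, 4+13) = Beta(32.2, 17).
For Beta(a, b) with a, b > 1 the mode is (a−1)/(a+b−2) = 31.2/47.2 ≈ 0.661.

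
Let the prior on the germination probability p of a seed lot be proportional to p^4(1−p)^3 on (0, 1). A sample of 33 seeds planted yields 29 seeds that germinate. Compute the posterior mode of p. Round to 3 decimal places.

The prior density ∝ p^4(1−p)^3 is the kernel of Beta(5, 4).
Data: 29 successes in 33 trials. The binomial likelihood contributes p^29(1−p)^4, so the posterior is Beta(5+29, 4+4) = Beta(34, 8).
For Beta(a, b) with a, b > 1 the mode is (a−1)/(a+b−2) = 33/40 ≈ 0.825.

p̂_MAP = 0.825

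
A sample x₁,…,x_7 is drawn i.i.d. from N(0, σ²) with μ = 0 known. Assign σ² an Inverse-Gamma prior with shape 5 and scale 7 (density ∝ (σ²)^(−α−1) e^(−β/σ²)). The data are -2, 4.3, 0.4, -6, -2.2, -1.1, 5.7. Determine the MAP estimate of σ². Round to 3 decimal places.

Sum of squared deviations about the known mean: SS = (-2−0)² + (4.3−0)² + (0.4−0)² + (-6−0)² + (-2.2−0)² + (-1.1−0)² + (5.7−0)² = 97.19.
The Normal likelihood contributes (σ²)^(−n/2) exp(−SS/(2σ²)), so the posterior is Inverse-Gamma(α + n/2, β + SS/2) = Inverse-Gamma(8.5, 55.595).
The mode of Inverse-Gamma(a, b) is b/(a+1) = 55.595/9.5 ≈ 5.852.

σ̂²_MAP = 5.852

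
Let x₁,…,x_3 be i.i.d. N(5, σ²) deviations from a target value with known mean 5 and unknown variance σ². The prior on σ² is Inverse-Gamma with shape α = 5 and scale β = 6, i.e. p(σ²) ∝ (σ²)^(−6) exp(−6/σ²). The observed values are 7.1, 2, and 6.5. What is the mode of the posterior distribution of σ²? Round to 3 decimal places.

Sum of squared deviations about the known mean: SS = (7.1−5)² + (2−5)² + (6.5−5)² = 15.66.
The Normal likelihood contributes (σ²)^(−n/2) exp(−SS/(2σ²)), so the posterior is Inverse-Gamma(α + n/2, β + SS/2) = Inverse-Gamma(6.5, 13.83).
The mode of Inverse-Gamma(a, b) is b/(a+1) = 13.83/7.5 ≈ 1.844.

σ̂²_MAP = 1.844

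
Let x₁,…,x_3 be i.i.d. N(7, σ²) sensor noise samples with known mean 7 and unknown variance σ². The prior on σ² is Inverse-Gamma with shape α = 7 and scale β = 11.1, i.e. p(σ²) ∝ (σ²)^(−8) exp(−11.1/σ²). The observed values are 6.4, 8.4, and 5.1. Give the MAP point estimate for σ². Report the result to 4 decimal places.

σ̂²_MAP = 1.4805

Sum of squared deviations about the known mean: SS = (6.4−7)² + (8.4−7)² + (5.1−7)² = 5.93.
The Normal likelihood contributes (σ²)^(−n/2) exp(−SS/(2σ²)), so the posterior is Inverse-Gamma(α + n/2, β + SS/2) = Inverse-Gamma(8.5, 14.065).
The mode of Inverse-Gamma(a, b) is b/(a+1) = 14.065/9.5 ≈ 1.4805.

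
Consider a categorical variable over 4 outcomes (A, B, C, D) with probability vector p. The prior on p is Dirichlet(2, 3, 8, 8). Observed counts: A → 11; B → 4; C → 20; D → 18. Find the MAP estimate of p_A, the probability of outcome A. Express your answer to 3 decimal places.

MAP estimate of p_A = 0.171

The posterior is Dirichlet(αᵢ + nᵢ) = Dirichlet(13, 7, 28, 26).
For a Dirichlet(a₁,…,a_K) with all aᵢ > 1, the mode has j-th component (aⱼ − 1)/(Σaᵢ − K).
Here Σaᵢ = 74 and K = 4, so p_A = (13 − 1)/(74 − 4) = 12/70 ≈ 0.171.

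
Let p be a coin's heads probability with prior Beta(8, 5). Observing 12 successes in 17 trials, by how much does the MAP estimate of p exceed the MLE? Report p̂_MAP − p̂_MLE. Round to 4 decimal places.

MAP − MLE = -0.0273

Posterior is Beta(20, 10); MAP = (20−1)/(30−2) = 19/28 ≈ 0.67857.
MLE ignores the prior: p̂_MLE = k/n = 12/17 ≈ 0.70588.
Difference = 19/28 − 12/17 = -13/476 ≈ -0.0273.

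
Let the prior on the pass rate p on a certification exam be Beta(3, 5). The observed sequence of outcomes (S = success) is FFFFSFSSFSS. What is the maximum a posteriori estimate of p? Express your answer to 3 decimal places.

Prior: Beta(3, 5).
Data: 5 successes in 11 trials (from the sequence). The binomial likelihood contributes p^5(1−p)^6, so the posterior is Beta(3+5, 5+6) = Beta(8, 11).
For Beta(a, b) with a, b > 1 the mode is (a−1)/(a+b−2) = 7/17 ≈ 0.412.

p̂_MAP = 0.412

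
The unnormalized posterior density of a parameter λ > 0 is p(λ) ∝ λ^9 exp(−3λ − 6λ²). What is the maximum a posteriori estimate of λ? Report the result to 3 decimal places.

λ̂_MAP = 0.750

ℓ'(λ) = 9/λ − 3 − 12λ. Setting this to zero and multiplying by λ: 12λ² + 3λ − 9 = 0.
λ = (−3 + √(3² + 4·12·9)) / (2·12) = (−3 + √441) / 24 = (−3 + 21)/24 = 3/4.
ℓ''(λ) = −9/λ² − 12 < 0, confirming a maximum.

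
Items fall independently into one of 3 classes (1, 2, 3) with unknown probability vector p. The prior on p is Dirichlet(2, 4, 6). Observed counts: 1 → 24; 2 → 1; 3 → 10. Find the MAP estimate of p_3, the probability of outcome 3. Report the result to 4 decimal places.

MAP estimate: 0.3409

The posterior is Dirichlet(αᵢ + nᵢ) = Dirichlet(26, 5, 16).
For a Dirichlet(a₁,…,a_K) with all aᵢ > 1, the mode has j-th component (aⱼ − 1)/(Σaᵢ − K).
Here Σaᵢ = 47 and K = 3, so p_3 = (16 − 1)/(47 − 3) = 15/44 ≈ 0.3409.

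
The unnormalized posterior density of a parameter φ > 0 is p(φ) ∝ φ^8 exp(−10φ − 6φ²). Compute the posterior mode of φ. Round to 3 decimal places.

ℓ'(φ) = 8/φ − 10 − 12φ. Setting this to zero and multiplying by φ: 12φ² + 10φ − 8 = 0.
φ = (−10 + √(10² + 4·12·8)) / (2·12) = (−10 + √484) / 24 = (−10 + 22)/24 = 1/2.
ℓ''(φ) = −8/φ² − 12 < 0, confirming a maximum.

φ̂_MAP = 0.500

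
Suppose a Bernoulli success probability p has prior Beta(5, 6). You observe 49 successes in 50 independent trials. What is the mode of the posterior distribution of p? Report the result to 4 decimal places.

Prior: Beta(5, 6).
Data: 49 successes in 50 trials. The binomial likelihood contributes p^49(1−p)^1, so the posterior is Beta(5+49, 6+1) = Beta(54, 7).
For Beta(a, b) with a, b > 1 the mode is (a−1)/(a+b−2) = 53/59 ≈ 0.8983.

p̂_MAP = 0.8983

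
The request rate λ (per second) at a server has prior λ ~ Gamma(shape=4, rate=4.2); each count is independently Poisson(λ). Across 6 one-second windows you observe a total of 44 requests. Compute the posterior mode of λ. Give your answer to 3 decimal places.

Σxᵢ = 44, n = 6.
Posterior ∝ λ^3e^(−4.2λ) · λ^44e^(−6λ) = λ^47e^(−10.2λ), i.e. Gamma(shape=48, rate=10.2).
The mode of a Gamma(a, b) with a ≥ 1 (shape–rate) is (a−1)/b = 47/10.2 ≈ 4.608.

λ̂_MAP = 4.608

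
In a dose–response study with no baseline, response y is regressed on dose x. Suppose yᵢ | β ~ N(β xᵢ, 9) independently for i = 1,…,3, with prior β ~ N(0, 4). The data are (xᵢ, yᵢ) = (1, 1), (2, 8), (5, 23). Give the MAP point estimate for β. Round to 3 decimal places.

log p(β | y) = −Σ(yᵢ − βxᵢ)²/(2·9) − β²/(2·4) + const.
Setting the derivative to zero: Σxᵢ(yᵢ − βxᵢ)/9 − β/4 = 0, so β = Σxᵢyᵢ / (Σxᵢ² + σ²/τ²).
Σxᵢyᵢ = 1·1 + 2·8 + 5·23 = 132; Σxᵢ² = 30; σ²/τ² = 2.25.
β̂_MAP = 132 / (30 + 2.25) = 132/32.25 ≈ 4.093.

β̂_MAP = 4.093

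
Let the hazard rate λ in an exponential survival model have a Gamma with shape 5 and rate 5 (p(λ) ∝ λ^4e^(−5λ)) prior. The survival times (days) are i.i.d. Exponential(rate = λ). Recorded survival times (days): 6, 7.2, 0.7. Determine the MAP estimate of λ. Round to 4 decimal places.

λ̂_MAP = 0.3704

The Exponential(rate=λ) likelihood is ∝ λ^n e^(−λΣtᵢ). Here n = 3 and Σtᵢ = 6 + 7.2 + 0.7 = 13.9.
Posterior ∝ λ^4e^(−5λ) · λ^3e^(−13.9λ) = λ^7e^(−18.9λ), i.e. Gamma(8, 18.9).
Mode = (a−1)/b = 7/18.9 ≈ 0.3704.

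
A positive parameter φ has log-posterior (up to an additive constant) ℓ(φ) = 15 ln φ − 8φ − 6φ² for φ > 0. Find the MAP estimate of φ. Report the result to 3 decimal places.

ℓ'(φ) = 15/φ − 8 − 12φ. Setting this to zero and multiplying by φ: 12φ² + 8φ − 15 = 0.
φ = (−8 + √(8² + 4·12·15)) / (2·12) = (−8 + √784) / 24 = (−8 + 28)/24 = 5/6.
ℓ''(φ) = −15/φ² − 12 < 0, confirming a maximum.

φ̂_MAP = 0.833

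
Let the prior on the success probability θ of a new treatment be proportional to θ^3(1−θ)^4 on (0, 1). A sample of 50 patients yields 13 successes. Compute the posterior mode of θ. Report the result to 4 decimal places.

θ̂_MAP = 0.2807

The prior density ∝ θ^3(1−θ)^4 is the kernel of Beta(4, 5).
Data: 13 successes in 50 trials. The binomial likelihood contributes θ^13(1−θ)^37, so the posterior is Beta(4+13, 5+37) = Beta(17, 42).
For Beta(a, b) with a, b > 1 the mode is (a−1)/(a+b−2) = 16/57 ≈ 0.2807.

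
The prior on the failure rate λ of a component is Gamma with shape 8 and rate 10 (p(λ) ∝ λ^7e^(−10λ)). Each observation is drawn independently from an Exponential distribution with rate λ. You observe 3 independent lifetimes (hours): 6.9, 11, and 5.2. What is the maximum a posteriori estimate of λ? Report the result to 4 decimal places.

The Exponential(rate=λ) likelihood is ∝ λ^n e^(−λΣtᵢ). Here n = 3 and Σtᵢ = 6.9 + 11 + 5.2 = 23.1.
Posterior ∝ λ^7e^(−10λ) · λ^3e^(−23.1λ) = λ^10e^(−33.1λ), i.e. Gamma(11, 33.1).
Mode = (a−1)/b = 10/33.1 ≈ 0.3021.

λ̂_MAP = 0.3021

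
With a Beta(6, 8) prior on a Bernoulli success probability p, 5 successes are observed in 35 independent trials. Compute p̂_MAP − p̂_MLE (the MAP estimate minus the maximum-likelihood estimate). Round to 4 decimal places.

MAP − MLE = 0.0699

Posterior is Beta(11, 38); MAP = (11−1)/(49−2) = 10/47 ≈ 0.21277.
MLE ignores the prior: p̂_MLE = k/n = 5/35 ≈ 0.14286.
Difference = 10/47 − 5/35 = 23/329 ≈ 0.0699.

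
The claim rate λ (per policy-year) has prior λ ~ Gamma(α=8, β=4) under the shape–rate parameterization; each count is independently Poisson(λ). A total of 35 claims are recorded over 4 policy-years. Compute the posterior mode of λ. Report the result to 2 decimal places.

λ̂_MAP = 5.25

Σxᵢ = 35, n = 4.
Posterior ∝ λ^7e^(−4λ) · λ^35e^(−4λ) = λ^42e^(−8λ), i.e. Gamma(shape=43, rate=8).
The mode of a Gamma(a, b) with a ≥ 1 (shape–rate) is (a−1)/b = 42/8 ≈ 5.25.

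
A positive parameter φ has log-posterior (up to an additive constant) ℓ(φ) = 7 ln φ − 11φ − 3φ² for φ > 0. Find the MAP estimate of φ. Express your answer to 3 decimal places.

φ̂_MAP = 0.500

ℓ'(φ) = 7/φ − 11 − 6φ. Setting this to zero and multiplying by φ: 6φ² + 11φ − 7 = 0.
φ = (−11 + √(11² + 4·6·7)) / (2·6) = (−11 + √289) / 12 = (−11 + 17)/12 = 1/2.
ℓ''(φ) = −7/φ² − 6 < 0, confirming a maximum.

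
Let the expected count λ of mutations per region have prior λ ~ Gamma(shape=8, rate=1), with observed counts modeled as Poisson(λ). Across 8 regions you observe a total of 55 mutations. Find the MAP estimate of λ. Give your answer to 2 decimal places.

λ̂_MAP = 6.89

Σxᵢ = 55, n = 8.
Posterior ∝ λ^7e^(−1λ) · λ^55e^(−8λ) = λ^62e^(−9λ), i.e. Gamma(shape=63, rate=9).
The mode of a Gamma(a, b) with a ≥ 1 (shape–rate) is (a−1)/b = 62/9 ≈ 6.89.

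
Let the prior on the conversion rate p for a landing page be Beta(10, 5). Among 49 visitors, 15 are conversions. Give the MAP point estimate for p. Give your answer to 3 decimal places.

Prior: Beta(10, 5).
Data: 15 successes in 49 trials. The binomial likelihood contributes p^15(1−p)^34, so the posterior is Beta(10+15, 5+34) = Beta(25, 39).
For Beta(a, b) with a, b > 1 the mode is (a−1)/(a+b−2) = 24/62 ≈ 0.387.

p̂_MAP = 0.387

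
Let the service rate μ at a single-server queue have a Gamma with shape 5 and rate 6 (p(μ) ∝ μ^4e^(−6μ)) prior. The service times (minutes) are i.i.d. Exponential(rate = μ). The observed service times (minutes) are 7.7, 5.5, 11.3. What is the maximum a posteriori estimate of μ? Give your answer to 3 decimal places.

μ̂_MAP = 0.230

The Exponential(rate=μ) likelihood is ∝ μ^n e^(−μΣtᵢ). Here n = 3 and Σtᵢ = 7.7 + 5.5 + 11.3 = 24.5.
Posterior ∝ μ^4e^(−6μ) · μ^3e^(−24.5μ) = μ^7e^(−30.5μ), i.e. Gamma(8, 30.5).
Mode = (a−1)/b = 7/30.5 ≈ 0.230.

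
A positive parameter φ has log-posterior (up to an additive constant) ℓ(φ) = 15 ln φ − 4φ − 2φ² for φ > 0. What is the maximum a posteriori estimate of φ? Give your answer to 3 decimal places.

φ̂_MAP = 1.500

ℓ'(φ) = 15/φ − 4 − 4φ. Setting this to zero and multiplying by φ: 4φ² + 4φ − 15 = 0.
φ = (−4 + √(4² + 4·4·15)) / (2·4) = (−4 + √256) / 8 = (−4 + 16)/8 = 3/2.
ℓ''(φ) = −15/φ² − 4 < 0, confirming a maximum.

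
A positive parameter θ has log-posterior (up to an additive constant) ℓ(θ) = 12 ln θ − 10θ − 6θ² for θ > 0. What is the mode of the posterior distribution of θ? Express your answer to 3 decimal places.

ℓ'(θ) = 12/θ − 10 − 12θ. Setting this to zero and multiplying by θ: 12θ² + 10θ − 12 = 0.
θ = (−10 + √(10² + 4·12·12)) / (2·12) = (−10 + √676) / 24 = (−10 + 26)/24 = 2/3.
ℓ''(θ) = −12/θ² − 12 < 0, confirming a maximum.

θ̂_MAP = 0.667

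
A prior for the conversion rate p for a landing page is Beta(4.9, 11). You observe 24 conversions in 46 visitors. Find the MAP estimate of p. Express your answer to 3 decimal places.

Prior: Beta(4.9, 11).
Data: 24 successes in 46 trials. The binomial likelihood contributes p^24(1−p)^22, so the posterior is Beta(4.9+24, 11+22) = Beta(28.9, 33).
For Beta(a, b) with a, b > 1 the mode is (a−1)/(a+b−2) = 27.9/59.9 ≈ 0.466.

p̂_MAP = 0.466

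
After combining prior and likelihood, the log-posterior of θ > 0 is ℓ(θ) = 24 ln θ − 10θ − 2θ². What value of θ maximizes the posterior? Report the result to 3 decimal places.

ℓ'(θ) = 24/θ − 10 − 4θ. Setting this to zero and multiplying by θ: 4θ² + 10θ − 24 = 0.
θ = (−10 + √(10² + 4·4·24)) / (2·4) = (−10 + √484) / 8 = (−10 + 22)/8 = 3/2.
ℓ''(θ) = −24/θ² − 4 < 0, confirming a maximum.

θ̂_MAP = 1.500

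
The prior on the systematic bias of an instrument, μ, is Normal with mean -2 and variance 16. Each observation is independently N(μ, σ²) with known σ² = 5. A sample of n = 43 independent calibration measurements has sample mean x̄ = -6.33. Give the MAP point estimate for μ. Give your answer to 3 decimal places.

μ̂_MAP = -6.299

n = 43, x̄ = -6.33.
For a Normal prior and Normal likelihood with known variance, the posterior is Normal; its mode equals its mean, the precision-weighted average.
Prior precision 1/σ₀² = 1/16 = 0.0625; data precision n/σ² = 43/5 = 8.6.
μ̂ = (0.0625·(-2) + 8.6·(-6.33)) / (0.0625 + 8.6) = (-54.563)/8.6625 = -109126/17325 ≈ -6.299.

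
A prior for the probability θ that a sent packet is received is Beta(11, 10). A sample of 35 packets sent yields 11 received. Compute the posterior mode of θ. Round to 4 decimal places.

θ̂_MAP = 0.3889

Prior: Beta(11, 10).
Data: 11 successes in 35 trials. The binomial likelihood contributes θ^11(1−θ)^24, so the posterior is Beta(11+11, 10+24) = Beta(22, 34).
For Beta(a, b) with a, b > 1 the mode is (a−1)/(a+b−2) = 21/54 ≈ 0.3889.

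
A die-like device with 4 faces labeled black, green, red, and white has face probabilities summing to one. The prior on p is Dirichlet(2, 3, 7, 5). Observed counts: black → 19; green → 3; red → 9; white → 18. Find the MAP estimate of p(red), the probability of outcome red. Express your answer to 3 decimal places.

MAP estimate of p(red) = 0.242

The posterior is Dirichlet(αᵢ + nᵢ) = Dirichlet(21, 6, 16, 23).
For a Dirichlet(a₁,…,a_K) with all aᵢ > 1, the mode has j-th component (aⱼ − 1)/(Σaᵢ − K).
Here Σaᵢ = 66 and K = 4, so p(red) = (16 − 1)/(66 − 4) = 15/62 ≈ 0.242.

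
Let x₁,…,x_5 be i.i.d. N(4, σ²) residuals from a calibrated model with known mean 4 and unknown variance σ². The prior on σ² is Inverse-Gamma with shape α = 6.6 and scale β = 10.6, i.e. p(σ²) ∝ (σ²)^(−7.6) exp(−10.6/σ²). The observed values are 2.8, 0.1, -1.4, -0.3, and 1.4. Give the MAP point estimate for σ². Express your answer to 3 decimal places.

σ̂²_MAP = 4.567

Sum of squared deviations about the known mean: SS = (2.8−4)² + (0.1−4)² + (-1.4−4)² + (-0.3−4)² + (1.4−4)² = 71.06.
The Normal likelihood contributes (σ²)^(−n/2) exp(−SS/(2σ²)), so the posterior is Inverse-Gamma(α + n/2, β + SS/2) = Inverse-Gamma(9.1, 46.13).
The mode of Inverse-Gamma(a, b) is b/(a+1) = 46.13/10.1 ≈ 4.567.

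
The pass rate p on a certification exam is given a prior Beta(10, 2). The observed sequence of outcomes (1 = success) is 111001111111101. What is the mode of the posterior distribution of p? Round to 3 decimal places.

Prior: Beta(10, 2).
Data: 12 successes in 15 trials (from the sequence). The binomial likelihood contributes p^12(1−p)^3, so the posterior is Beta(10+12, 2+3) = Beta(22, 5).
For Beta(a, b) with a, b > 1 the mode is (a−1)/(a+b−2) = 21/25 ≈ 0.840.

p̂_MAP = 0.840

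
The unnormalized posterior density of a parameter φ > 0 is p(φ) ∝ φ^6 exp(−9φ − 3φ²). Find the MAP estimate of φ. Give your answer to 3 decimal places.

ℓ'(φ) = 6/φ − 9 − 6φ. Setting this to zero and multiplying by φ: 6φ² + 9φ − 6 = 0.
φ = (−9 + √(9² + 4·6·6)) / (2·6) = (−9 + √225) / 12 = (−9 + 15)/12 = 1/2.
ℓ''(φ) = −6/φ² − 6 < 0, confirming a maximum.

φ̂_MAP = 0.500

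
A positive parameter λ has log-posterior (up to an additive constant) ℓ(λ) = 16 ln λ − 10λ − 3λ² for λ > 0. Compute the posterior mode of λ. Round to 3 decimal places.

ℓ'(λ) = 16/λ − 10 − 6λ. Setting this to zero and multiplying by λ: 6λ² + 10λ − 16 = 0.
λ = (−10 + √(10² + 4·6·16)) / (2·6) = (−10 + √484) / 12 = (−10 + 22)/12 = 1.
ℓ''(λ) = −16/λ² − 6 < 0, confirming a maximum.

λ̂_MAP = 1.000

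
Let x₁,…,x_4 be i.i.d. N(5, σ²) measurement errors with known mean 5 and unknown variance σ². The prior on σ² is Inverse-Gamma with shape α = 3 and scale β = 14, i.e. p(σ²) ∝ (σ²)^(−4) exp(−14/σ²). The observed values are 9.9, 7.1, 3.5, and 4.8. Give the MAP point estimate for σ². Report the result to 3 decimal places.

σ̂²_MAP = 4.893

Sum of squared deviations about the known mean: SS = (9.9−5)² + (7.1−5)² + (3.5−5)² + (4.8−5)² = 30.71.
The Normal likelihood contributes (σ²)^(−n/2) exp(−SS/(2σ²)), so the posterior is Inverse-Gamma(α + n/2, β + SS/2) = Inverse-Gamma(5, 29.355).
The mode of Inverse-Gamma(a, b) is b/(a+1) = 29.355/6 ≈ 4.893.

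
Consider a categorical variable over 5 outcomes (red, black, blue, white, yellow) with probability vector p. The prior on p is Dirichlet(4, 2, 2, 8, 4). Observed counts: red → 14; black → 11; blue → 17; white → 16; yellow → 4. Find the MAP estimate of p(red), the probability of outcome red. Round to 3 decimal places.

The posterior is Dirichlet(αᵢ + nᵢ) = Dirichlet(18, 13, 19, 24, 8).
For a Dirichlet(a₁,…,a_K) with all aᵢ > 1, the mode has j-th component (aⱼ − 1)/(Σaᵢ − K).
Here Σaᵢ = 82 and K = 5, so p(red) = (18 − 1)/(82 − 5) = 17/77 ≈ 0.221.

MAP estimate of p(red) = 0.221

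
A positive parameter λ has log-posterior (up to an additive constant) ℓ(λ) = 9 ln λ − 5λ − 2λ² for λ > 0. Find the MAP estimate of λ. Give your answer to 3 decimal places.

ℓ'(λ) = 9/λ − 5 − 4λ. Setting this to zero and multiplying by λ: 4λ² + 5λ − 9 = 0.
λ = (−5 + √(5² + 4·4·9)) / (2·4) = (−5 + √169) / 8 = (−5 + 13)/8 = 1.
ℓ''(λ) = −9/λ² − 4 < 0, confirming a maximum.

λ̂_MAP = 1.000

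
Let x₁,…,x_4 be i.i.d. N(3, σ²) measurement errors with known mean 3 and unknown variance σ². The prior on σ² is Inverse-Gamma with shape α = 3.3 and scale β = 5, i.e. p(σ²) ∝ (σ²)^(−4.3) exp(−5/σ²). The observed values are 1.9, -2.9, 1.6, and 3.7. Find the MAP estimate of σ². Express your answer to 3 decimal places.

σ̂²_MAP = 3.847

Sum of squared deviations about the known mean: SS = (1.9−3)² + (-2.9−3)² + (1.6−3)² + (3.7−3)² = 38.47.
The Normal likelihood contributes (σ²)^(−n/2) exp(−SS/(2σ²)), so the posterior is Inverse-Gamma(α + n/2, β + SS/2) = Inverse-Gamma(5.3, 24.235).
The mode of Inverse-Gamma(a, b) is b/(a+1) = 24.235/6.3 ≈ 3.847.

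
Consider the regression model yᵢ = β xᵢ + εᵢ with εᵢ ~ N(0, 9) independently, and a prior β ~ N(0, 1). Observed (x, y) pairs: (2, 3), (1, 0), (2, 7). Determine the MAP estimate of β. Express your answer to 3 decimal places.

log p(β | y) = −Σ(yᵢ − βxᵢ)²/(2·9) − β²/(2·1) + const.
Setting the derivative to zero: Σxᵢ(yᵢ − βxᵢ)/9 − β/1 = 0, so β = Σxᵢyᵢ / (Σxᵢ² + σ²/τ²).
Σxᵢyᵢ = 2·3 + 1·0 + 2·7 = 20; Σxᵢ² = 9; σ²/τ² = 9.
β̂_MAP = 20 / (9 + 9) = 20/18 ≈ 1.111.

β̂_MAP = 1.111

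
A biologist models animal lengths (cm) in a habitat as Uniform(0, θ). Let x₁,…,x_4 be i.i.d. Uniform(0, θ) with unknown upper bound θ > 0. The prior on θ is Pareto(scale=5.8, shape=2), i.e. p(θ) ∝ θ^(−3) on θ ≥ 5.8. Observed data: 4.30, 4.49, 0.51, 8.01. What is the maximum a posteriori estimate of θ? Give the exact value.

The Uniform(0, θ) likelihood is θ^(−n) for θ ≥ max(xᵢ), zero otherwise. Here max(xᵢ) = 8.01.
Posterior ∝ θ^(−3) · θ^(−4) = θ^(−7) on θ ≥ max(5.8, 8.01) = 8.01.
This density is strictly decreasing in θ, so the posterior mode lies at the lower boundary of the support.

θ̂_MAP = 8.01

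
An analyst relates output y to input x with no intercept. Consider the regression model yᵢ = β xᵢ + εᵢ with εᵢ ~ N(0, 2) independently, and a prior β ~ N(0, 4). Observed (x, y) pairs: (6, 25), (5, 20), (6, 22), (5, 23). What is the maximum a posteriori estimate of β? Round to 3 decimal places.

β̂_MAP = 4.057

log p(β | y) = −Σ(yᵢ − βxᵢ)²/(2·2) − β²/(2·4) + const.
Setting the derivative to zero: Σxᵢ(yᵢ − βxᵢ)/2 − β/4 = 0, so β = Σxᵢyᵢ / (Σxᵢ² + σ²/τ²).
Σxᵢyᵢ = 6·25 + 5·20 + 6·22 + 5·23 = 497; Σxᵢ² = 122; σ²/τ² = 0.5.
β̂_MAP = 497 / (122 + 0.5) = 497/122.5 ≈ 4.057.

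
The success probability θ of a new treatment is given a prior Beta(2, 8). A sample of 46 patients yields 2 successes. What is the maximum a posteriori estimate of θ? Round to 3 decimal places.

θ̂_MAP = 0.056

Prior: Beta(2, 8).
Data: 2 successes in 46 trials. The binomial likelihood contributes θ^2(1−θ)^44, so the posterior is Beta(2+2, 8+44) = Beta(4, 52).
For Beta(a, b) with a, b > 1 the mode is (a−1)/(a+b−2) = 3/54 ≈ 0.056.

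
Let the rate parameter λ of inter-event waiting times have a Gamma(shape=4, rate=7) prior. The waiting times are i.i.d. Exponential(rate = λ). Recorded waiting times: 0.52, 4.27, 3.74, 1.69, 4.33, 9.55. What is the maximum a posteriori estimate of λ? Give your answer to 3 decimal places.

The Exponential(rate=λ) likelihood is ∝ λ^n e^(−λΣtᵢ). Here n = 6 and Σtᵢ = 0.52 + 4.27 + 3.74 + 1.69 + 4.33 + 9.55 = 24.10.
Posterior ∝ λ^3e^(−7λ) · λ^6e^(−24.10λ) = λ^9e^(−31.10λ), i.e. Gamma(10, 31.10).
Mode = (a−1)/b = 9/31.10 ≈ 0.289.

λ̂_MAP = 0.289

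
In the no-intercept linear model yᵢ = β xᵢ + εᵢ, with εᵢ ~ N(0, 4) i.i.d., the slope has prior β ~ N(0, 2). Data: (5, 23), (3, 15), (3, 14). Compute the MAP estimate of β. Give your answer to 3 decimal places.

β̂_MAP = 4.489

log p(β | y) = −Σ(yᵢ − βxᵢ)²/(2·4) − β²/(2·2) + const.
Setting the derivative to zero: Σxᵢ(yᵢ − βxᵢ)/4 − β/2 = 0, so β = Σxᵢyᵢ / (Σxᵢ² + σ²/τ²).
Σxᵢyᵢ = 5·23 + 3·15 + 3·14 = 202; Σxᵢ² = 43; σ²/τ² = 2.
β̂_MAP = 202 / (43 + 2) = 202/45 ≈ 4.489.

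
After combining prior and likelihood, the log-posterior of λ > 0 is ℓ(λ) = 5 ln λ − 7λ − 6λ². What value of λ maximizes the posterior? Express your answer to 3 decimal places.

ℓ'(λ) = 5/λ − 7 − 12λ. Setting this to zero and multiplying by λ: 12λ² + 7λ − 5 = 0.
λ = (−7 + √(7² + 4·12·5)) / (2·12) = (−7 + √289) / 24 = (−7 + 17)/24 = 5/12.
ℓ''(λ) = −5/λ² − 12 < 0, confirming a maximum.

λ̂_MAP = 0.417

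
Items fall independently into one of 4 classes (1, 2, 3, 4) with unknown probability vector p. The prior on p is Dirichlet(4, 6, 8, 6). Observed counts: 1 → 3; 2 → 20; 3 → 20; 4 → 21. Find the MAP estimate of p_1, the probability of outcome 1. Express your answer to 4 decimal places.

The posterior is Dirichlet(αᵢ + nᵢ) = Dirichlet(7, 26, 28, 27).
For a Dirichlet(a₁,…,a_K) with all aᵢ > 1, the mode has j-th component (aⱼ − 1)/(Σaᵢ − K).
Here Σaᵢ = 88 and K = 4, so p_1 = (7 − 1)/(88 − 4) = 6/84 ≈ 0.0714.

MAP estimate: 0.0714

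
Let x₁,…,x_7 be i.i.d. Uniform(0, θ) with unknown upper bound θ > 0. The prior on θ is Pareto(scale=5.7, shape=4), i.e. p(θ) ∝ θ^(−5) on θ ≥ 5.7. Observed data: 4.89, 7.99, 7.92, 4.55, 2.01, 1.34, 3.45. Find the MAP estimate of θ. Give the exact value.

θ̂_MAP = 7.99

The Uniform(0, θ) likelihood is θ^(−n) for θ ≥ max(xᵢ), zero otherwise. Here max(xᵢ) = 7.99.
Posterior ∝ θ^(−5) · θ^(−7) = θ^(−12) on θ ≥ max(5.7, 7.99) = 7.99.
This density is strictly decreasing in θ, so the posterior mode lies at the lower boundary of the support.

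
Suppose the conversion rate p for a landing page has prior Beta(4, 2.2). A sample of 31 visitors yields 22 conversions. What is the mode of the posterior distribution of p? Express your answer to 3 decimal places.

p̂_MAP = 0.710

Prior: Beta(4, 2.2).
Data: 22 successes in 31 trials. The binomial likelihood contributes p^22(1−p)^9, so the posterior is Beta(4+22, 2.2+9) = Beta(26, 11.2).
For Beta(a, b) with a, b > 1 the mode is (a−1)/(a+b−2) = 25/35.2 ≈ 0.710.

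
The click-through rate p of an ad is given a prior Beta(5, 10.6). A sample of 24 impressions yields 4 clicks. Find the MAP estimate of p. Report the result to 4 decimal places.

p̂_MAP = 0.2128

Prior: Beta(5, 10.6).
Data: 4 successes in 24 trials. The binomial likelihood contributes p^4(1−p)^20, so the posterior is Beta(5+4, 10.6+20) = Beta(9, 30.6).
For Beta(a, b) with a, b > 1 the mode is (a−1)/(a+b−2) = 8/37.6 ≈ 0.2128.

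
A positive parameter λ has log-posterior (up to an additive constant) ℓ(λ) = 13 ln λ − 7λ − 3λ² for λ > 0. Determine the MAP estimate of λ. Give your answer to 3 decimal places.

ℓ'(λ) = 13/λ − 7 − 6λ. Setting this to zero and multiplying by λ: 6λ² + 7λ − 13 = 0.
λ = (−7 + √(7² + 4·6·13)) / (2·6) = (−7 + √361) / 12 = (−7 + 19)/12 = 1.
ℓ''(λ) = −13/λ² − 6 < 0, confirming a maximum.

λ̂_MAP = 1.000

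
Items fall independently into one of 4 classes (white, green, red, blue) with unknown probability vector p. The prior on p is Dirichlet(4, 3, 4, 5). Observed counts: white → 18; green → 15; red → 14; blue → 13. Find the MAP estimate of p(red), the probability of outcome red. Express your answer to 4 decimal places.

The posterior is Dirichlet(αᵢ + nᵢ) = Dirichlet(22, 18, 18, 18).
For a Dirichlet(a₁,…,a_K) with all aᵢ > 1, the mode has j-th component (aⱼ − 1)/(Σaᵢ − K).
Here Σaᵢ = 76 and K = 4, so p(red) = (18 − 1)/(76 − 4) = 17/72 ≈ 0.2361.

MAP estimate of p(red) = 0.2361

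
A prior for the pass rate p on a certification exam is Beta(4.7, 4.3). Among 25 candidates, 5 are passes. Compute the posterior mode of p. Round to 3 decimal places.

p̂_MAP = 0.272

Prior: Beta(4.7, 4.3).
Data: 5 successes in 25 trials. The binomial likelihood contributes p^5(1−p)^20, so the posterior is Beta(4.7+5, 4.3+20) = Beta(9.7, 24.3).
For Beta(a, b) with a, b > 1 the mode is (a−1)/(a+b−2) = 8.7/32 ≈ 0.272.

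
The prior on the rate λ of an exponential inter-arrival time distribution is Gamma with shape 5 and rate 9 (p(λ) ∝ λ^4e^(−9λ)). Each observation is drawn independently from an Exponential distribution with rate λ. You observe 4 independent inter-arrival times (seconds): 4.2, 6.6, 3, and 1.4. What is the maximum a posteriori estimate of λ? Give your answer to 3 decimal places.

The Exponential(rate=λ) likelihood is ∝ λ^n e^(−λΣtᵢ). Here n = 4 and Σtᵢ = 4.2 + 6.6 + 3 + 1.4 = 15.2.
Posterior ∝ λ^4e^(−9λ) · λ^4e^(−15.2λ) = λ^8e^(−24.2λ), i.e. Gamma(9, 24.2).
Mode = (a−1)/b = 8/24.2 ≈ 0.331.

λ̂_MAP = 0.331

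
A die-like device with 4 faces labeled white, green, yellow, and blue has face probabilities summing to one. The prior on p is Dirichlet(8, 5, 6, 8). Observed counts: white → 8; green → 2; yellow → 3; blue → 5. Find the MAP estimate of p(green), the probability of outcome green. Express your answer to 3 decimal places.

MAP estimate of p(green) = 0.146

The posterior is Dirichlet(αᵢ + nᵢ) = Dirichlet(16, 7, 9, 13).
For a Dirichlet(a₁,…,a_K) with all aᵢ > 1, the mode has j-th component (aⱼ − 1)/(Σaᵢ − K).
Here Σaᵢ = 45 and K = 4, so p(green) = (7 − 1)/(45 − 4) = 6/41 ≈ 0.146.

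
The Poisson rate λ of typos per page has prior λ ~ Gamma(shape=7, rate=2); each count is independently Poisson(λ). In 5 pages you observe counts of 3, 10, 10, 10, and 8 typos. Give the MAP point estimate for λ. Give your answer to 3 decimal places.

λ̂_MAP = 6.714

Σxᵢ = 3+10+10+10+8 = 41, with n = 5.
Posterior ∝ λ^6e^(−2λ) · λ^41e^(−5λ) = λ^47e^(−7λ), i.e. Gamma(shape=48, rate=7).
The mode of a Gamma(a, b) with a ≥ 1 (shape–rate) is (a−1)/b = 47/7 ≈ 6.714.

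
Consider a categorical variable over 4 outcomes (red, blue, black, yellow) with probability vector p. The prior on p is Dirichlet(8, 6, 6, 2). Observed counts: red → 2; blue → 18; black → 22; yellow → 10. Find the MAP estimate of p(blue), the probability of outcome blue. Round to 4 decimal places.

MAP estimate of p(blue) = 0.3286

The posterior is Dirichlet(αᵢ + nᵢ) = Dirichlet(10, 24, 28, 12).
For a Dirichlet(a₁,…,a_K) with all aᵢ > 1, the mode has j-th component (aⱼ − 1)/(Σaᵢ − K).
Here Σaᵢ = 74 and K = 4, so p(blue) = (24 − 1)/(74 − 4) = 23/70 ≈ 0.3286.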